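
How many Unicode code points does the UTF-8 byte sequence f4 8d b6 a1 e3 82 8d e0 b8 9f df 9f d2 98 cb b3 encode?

6

Byte at offset 0: 0xF4 = 11110100 → 4-byte char (#1). Advance 4.
Byte at offset 4: 0xE3 = 11100011 → 3-byte char (#2). Advance 3.
Byte at offset 7: 0xE0 = 11100000 → 3-byte char (#3). Advance 3.
Byte at offset 10: 0xDF = 11011111 → 2-byte char (#4). Advance 2.
Byte at offset 12: 0xD2 = 11010010 → 2-byte char (#5). Advance 2.
Byte at offset 14: 0xCB = 11001011 → 2-byte char (#6). Advance 2.
Reached end at offset 16 after 6 code points.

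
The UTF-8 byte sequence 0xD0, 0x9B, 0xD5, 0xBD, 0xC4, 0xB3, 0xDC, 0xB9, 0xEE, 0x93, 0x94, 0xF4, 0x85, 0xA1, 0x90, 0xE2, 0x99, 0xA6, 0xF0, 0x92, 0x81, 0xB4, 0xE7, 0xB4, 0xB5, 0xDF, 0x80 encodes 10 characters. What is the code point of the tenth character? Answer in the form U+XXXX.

Offset 0: leading byte 0xD0 = 11010000 → 2-byte char #1 = D0 9B.
Offset 2: leading byte 0xD5 = 11010101 → 2-byte char #2 = D5 BD.
Offset 4: leading byte 0xC4 = 11000100 → 2-byte char #3 = C4 B3.
Offset 6: leading byte 0xDC = 11011100 → 2-byte char #4 = DC B9.
Offset 8: leading byte 0xEE = 11101110 → 3-byte char #5 = EE 93 94.
Offset 11: leading byte 0xF4 = 11110100 → 4-byte char #6 = F4 85 A1 90.
Offset 15: leading byte 0xE2 = 11100010 → 3-byte char #7 = E2 99 A6.
Offset 18: leading byte 0xF0 = 11110000 → 4-byte char #8 = F0 92 81 B4.
Offset 22: leading byte 0xE7 = 11100111 → 3-byte char #9 = E7 B4 B5.
Offset 25: leading byte 0xDF = 11011111 → 2-byte char #10 = DF 80.
Leading byte 0xDF = 11011111 matches 110xxxxx → 2-byte sequence.
Byte 1: 0xDF = 11011111, payload 11111 (5 bits).
Byte 2: 0x80 = 10000000 (10xxxxxx ✓), payload 000000.
Concatenate: 11111000000 = 0x7C0 (11 bits → U+07C0).

U+07C0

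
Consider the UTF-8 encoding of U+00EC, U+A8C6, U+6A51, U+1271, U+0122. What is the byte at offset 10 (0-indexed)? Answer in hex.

U+00EC → 2-byte form C3 AC at offsets 0–1.
U+A8C6 → 3-byte form EA A3 86 at offsets 2–4.
U+6A51 → 3-byte form E6 A9 91 at offsets 5–7.
U+1271 → 3-byte form E1 89 B1 at offsets 8–10.
Offset 10 falls in char 4's range; it's byte 3 of E1 89 B1 = 0xB1.

0xB1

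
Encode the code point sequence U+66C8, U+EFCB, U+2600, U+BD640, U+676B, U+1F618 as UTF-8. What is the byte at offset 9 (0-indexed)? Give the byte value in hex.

0xF2

U+66C8 → 3-byte form E6 9B 88 at offsets 0–2.
U+EFCB → 3-byte form EE BF 8B at offsets 3–5.
U+2600 → 3-byte form E2 98 80 at offsets 6–8.
U+BD640 → 4-byte form F2 BD 99 80 at offsets 9–12.
Offset 9 falls in char 4's range; it's byte 1 of F2 BD 99 80 = 0xF2.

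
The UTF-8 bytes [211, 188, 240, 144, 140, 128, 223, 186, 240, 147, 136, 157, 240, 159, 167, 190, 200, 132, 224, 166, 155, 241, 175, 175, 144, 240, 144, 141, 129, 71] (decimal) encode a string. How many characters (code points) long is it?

10

Byte at offset 0: 0xD3 = 11010011 → 2-byte char (#1). Advance 2.
Byte at offset 2: 0xF0 = 11110000 → 4-byte char (#2). Advance 4.
Byte at offset 6: 0xDF = 11011111 → 2-byte char (#3). Advance 2.
Byte at offset 8: 0xF0 = 11110000 → 4-byte char (#4). Advance 4.
Byte at offset 12: 0xF0 = 11110000 → 4-byte char (#5). Advance 4.
Byte at offset 16: 0xC8 = 11001000 → 2-byte char (#6). Advance 2.
Byte at offset 18: 0xE0 = 11100000 → 3-byte char (#7). Advance 3.
Byte at offset 21: 0xF1 = 11110001 → 4-byte char (#8). Advance 4.
Byte at offset 25: 0xF0 = 11110000 → 4-byte char (#9). Advance 4.
Byte at offset 29: 0x47 = 01000111 → 1-byte char (#10). Advance 1.
Reached end at offset 30 after 10 code points.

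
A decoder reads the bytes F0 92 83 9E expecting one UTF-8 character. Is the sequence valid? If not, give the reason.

Leading byte 0xF0 = 11110000 → 4-byte form.
Continuation bytes 0x92=10010010, 0x83=10000011, 0x9E=10011110 all match 10xxxxxx.
Decoded value 0x120DE is ≥ 0x10000 (shortest form) and not a surrogate.

valid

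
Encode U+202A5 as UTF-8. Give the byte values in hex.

U+202A5 = 0x202A5 = 131749 decimal. In range U+10000–U+10FFFF → 4-byte form: 11110xxx 10xxxxxx 10xxxxxx 10xxxxxx.
Binary (21 bits): 000100000001010100101.
Split 3+6+6+6: 000 | 100000 | 001010 | 100101.
Byte 1: 11110000 = 0xF0.
Byte 2: 10100000 = 0xA0.
Byte 3: 10001010 = 0x8A.
Byte 4: 10100101 = 0xA5.

F0 A0 8A A5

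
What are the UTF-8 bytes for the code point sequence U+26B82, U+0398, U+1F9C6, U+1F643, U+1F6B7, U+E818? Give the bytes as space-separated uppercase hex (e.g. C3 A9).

F0 A6 AE 82 CE 98 F0 9F A7 86 F0 9F 99 83 F0 9F 9A B7 EE A0 98

U+26B82: 4-byte form → F0 A6 AE 82.
U+0398: 2-byte form → CE 98.
U+1F9C6: 4-byte form → F0 9F A7 86.
U+1F643: 4-byte form → F0 9F 99 83.
U+1F6B7: 4-byte form → F0 9F 9A B7.
U+E818: 3-byte form → EE A0 98.
Concatenated (21 bytes): F0 A6 AE 82 CE 98 F0 9F A7 86 F0 9F 99 83 F0 9F 9A B7 EE A0 98.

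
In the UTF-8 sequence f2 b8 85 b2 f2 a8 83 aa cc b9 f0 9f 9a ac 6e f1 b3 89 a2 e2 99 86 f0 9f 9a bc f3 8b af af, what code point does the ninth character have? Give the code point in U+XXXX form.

Offset 0: leading byte 0xF2 = 11110010 → 4-byte char #1 = F2 B8 85 B2.
Offset 4: leading byte 0xF2 = 11110010 → 4-byte char #2 = F2 A8 83 AA.
Offset 8: leading byte 0xCC = 11001100 → 2-byte char #3 = CC B9.
Offset 10: leading byte 0xF0 = 11110000 → 4-byte char #4 = F0 9F 9A AC.
Offset 14: leading byte 0x6E = 01101110 → 1-byte char #5 = 6E.
Offset 15: leading byte 0xF1 = 11110001 → 4-byte char #6 = F1 B3 89 A2.
Offset 19: leading byte 0xE2 = 11100010 → 3-byte char #7 = E2 99 86.
Offset 22: leading byte 0xF0 = 11110000 → 4-byte char #8 = F0 9F 9A BC.
Offset 26: leading byte 0xF3 = 11110011 → 4-byte char #9 = F3 8B AF AF.
Leading byte 0xF3 = 11110011 matches 11110xxx → 4-byte sequence.
Byte 1: 0xF3 = 11110011, payload 011 (3 bits).
Byte 2: 0x8B = 10001011 (10xxxxxx ✓), payload 001011.
Byte 3: 0xAF = 10101111 (10xxxxxx ✓), payload 101111.
Byte 4: 0xAF = 10101111 (10xxxxxx ✓), payload 101111.
Concatenate: 011001011101111101111 = 0xCBBEF (21 bits → U+CBBEF).

U+CBBEF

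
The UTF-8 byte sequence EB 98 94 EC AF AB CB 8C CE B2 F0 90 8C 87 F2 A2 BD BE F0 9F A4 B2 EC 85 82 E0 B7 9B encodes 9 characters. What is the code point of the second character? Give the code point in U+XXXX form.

U+CBEB

Offset 0: leading byte 0xEB = 11101011 → 3-byte char #1 = EB 98 94.
Offset 3: leading byte 0xEC = 11101100 → 3-byte char #2 = EC AF AB.
Leading byte 0xEC = 11101100 matches 1110xxxx → 3-byte sequence.
Byte 1: 0xEC = 11101100, payload 1100 (4 bits).
Byte 2: 0xAF = 10101111 (10xxxxxx ✓), payload 101111.
Byte 3: 0xAB = 10101011 (10xxxxxx ✓), payload 101011.
Concatenate: 1100101111101011 = 0xCBEB (16 bits → U+CBEB).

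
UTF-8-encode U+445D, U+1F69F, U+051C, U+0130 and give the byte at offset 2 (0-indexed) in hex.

0x9D

U+445D → 3-byte form E4 91 9D at offsets 0–2.
Offset 2 falls in char 1's range; it's byte 3 of E4 91 9D = 0x9D.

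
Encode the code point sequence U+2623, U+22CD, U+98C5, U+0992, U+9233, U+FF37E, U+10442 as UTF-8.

U+2623: 3-byte form → E2 98 A3.
U+22CD: 3-byte form → E2 8B 8D.
U+98C5: 3-byte form → E9 A3 85.
U+0992: 3-byte form → E0 A6 92.
U+9233: 3-byte form → E9 88 B3.
U+FF37E: 4-byte form → F3 BF 8D BE.
U+10442: 4-byte form → F0 90 91 82.
Concatenated (23 bytes): E2 98 A3 E2 8B 8D E9 A3 85 E0 A6 92 E9 88 B3 F3 BF 8D BE F0 90 91 82.

E2 98 A3 E2 8B 8D E9 A3 85 E0 A6 92 E9 88 B3 F3 BF 8D BE F0 90 91 82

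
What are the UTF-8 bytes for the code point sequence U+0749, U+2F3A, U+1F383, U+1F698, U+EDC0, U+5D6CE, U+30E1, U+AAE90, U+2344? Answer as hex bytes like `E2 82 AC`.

U+0749: 2-byte form → DD 89.
U+2F3A: 3-byte form → E2 BC BA.
U+1F383: 4-byte form → F0 9F 8E 83.
U+1F698: 4-byte form → F0 9F 9A 98.
U+EDC0: 3-byte form → EE B7 80.
U+5D6CE: 4-byte form → F1 9D 9B 8E.
U+30E1: 3-byte form → E3 83 A1.
U+AAE90: 4-byte form → F2 AA BA 90.
U+2344: 3-byte form → E2 8D 84.
Concatenated (30 bytes): DD 89 E2 BC BA F0 9F 8E 83 F0 9F 9A 98 EE B7 80 F1 9D 9B 8E E3 83 A1 F2 AA BA 90 E2 8D 84.

DD 89 E2 BC BA F0 9F 8E 83 F0 9F 9A 98 EE B7 80 F1 9D 9B 8E E3 83 A1 F2 AA BA 90 E2 8D 84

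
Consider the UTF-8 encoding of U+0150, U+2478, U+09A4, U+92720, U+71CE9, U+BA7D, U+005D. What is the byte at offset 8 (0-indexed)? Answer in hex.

0xF2

U+0150 → 2-byte form C5 90 at offsets 0–1.
U+2478 → 3-byte form E2 91 B8 at offsets 2–4.
U+09A4 → 3-byte form E0 A6 A4 at offsets 5–7.
U+92720 → 4-byte form F2 92 9C A0 at offsets 8–11.
Offset 8 falls in char 4's range; it's byte 1 of F2 92 9C A0 = 0xF2.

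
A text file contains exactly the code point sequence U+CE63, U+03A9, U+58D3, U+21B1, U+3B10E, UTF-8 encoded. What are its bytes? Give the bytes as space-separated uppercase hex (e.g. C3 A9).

EC B9 A3 CE A9 E5 A3 93 E2 86 B1 F0 BB 84 8E

U+CE63: 3-byte form → EC B9 A3.
U+03A9: 2-byte form → CE A9.
U+58D3: 3-byte form → E5 A3 93.
U+21B1: 3-byte form → E2 86 B1.
U+3B10E: 4-byte form → F0 BB 84 8E.
Concatenated (15 bytes): EC B9 A3 CE A9 E5 A3 93 E2 86 B1 F0 BB 84 8E.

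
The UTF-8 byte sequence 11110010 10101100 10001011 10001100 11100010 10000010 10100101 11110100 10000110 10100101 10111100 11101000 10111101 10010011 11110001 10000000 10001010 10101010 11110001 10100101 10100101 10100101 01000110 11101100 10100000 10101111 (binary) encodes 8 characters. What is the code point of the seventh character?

U+0046

Offset 0: leading byte 0xF2 = 11110010 → 4-byte char #1 = F2 AC 8B 8C.
Offset 4: leading byte 0xE2 = 11100010 → 3-byte char #2 = E2 82 A5.
Offset 7: leading byte 0xF4 = 11110100 → 4-byte char #3 = F4 86 A5 BC.
Offset 11: leading byte 0xE8 = 11101000 → 3-byte char #4 = E8 BD 93.
Offset 14: leading byte 0xF1 = 11110001 → 4-byte char #5 = F1 80 8A AA.
Offset 18: leading byte 0xF1 = 11110001 → 4-byte char #6 = F1 A5 A5 A5.
Offset 22: leading byte 0x46 = 01000110 → 1-byte char #7 = 46.
Leading byte 0x46 = 01000110 matches 0xxxxxxx → 1-byte sequence.
Byte 1: 0x46 = 01000110, payload 1000110 (7 bits).
Concatenate: 1000110 = 0x46 (7 bits → U+0046).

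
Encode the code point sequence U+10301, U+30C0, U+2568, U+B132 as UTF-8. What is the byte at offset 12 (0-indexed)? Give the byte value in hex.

0xB2

U+10301 → 4-byte form F0 90 8C 81 at offsets 0–3.
U+30C0 → 3-byte form E3 83 80 at offsets 4–6.
U+2568 → 3-byte form E2 95 A8 at offsets 7–9.
U+B132 → 3-byte form EB 84 B2 at offsets 10–12.
Offset 12 falls in char 4's range; it's byte 3 of EB 84 B2 = 0xB2.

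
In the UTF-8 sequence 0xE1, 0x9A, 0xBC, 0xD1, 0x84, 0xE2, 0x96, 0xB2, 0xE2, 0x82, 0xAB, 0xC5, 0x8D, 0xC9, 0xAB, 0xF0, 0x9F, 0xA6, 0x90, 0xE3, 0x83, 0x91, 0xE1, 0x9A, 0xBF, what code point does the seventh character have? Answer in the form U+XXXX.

Offset 0: leading byte 0xE1 = 11100001 → 3-byte char #1 = E1 9A BC.
Offset 3: leading byte 0xD1 = 11010001 → 2-byte char #2 = D1 84.
Offset 5: leading byte 0xE2 = 11100010 → 3-byte char #3 = E2 96 B2.
Offset 8: leading byte 0xE2 = 11100010 → 3-byte char #4 = E2 82 AB.
Offset 11: leading byte 0xC5 = 11000101 → 2-byte char #5 = C5 8D.
Offset 13: leading byte 0xC9 = 11001001 → 2-byte char #6 = C9 AB.
Offset 15: leading byte 0xF0 = 11110000 → 4-byte char #7 = F0 9F A6 90.
Leading byte 0xF0 = 11110000 matches 11110xxx → 4-byte sequence.
Byte 1: 0xF0 = 11110000, payload 000 (3 bits).
Byte 2: 0x9F = 10011111 (10xxxxxx ✓), payload 011111.
Byte 3: 0xA6 = 10100110 (10xxxxxx ✓), payload 100110.
Byte 4: 0x90 = 10010000 (10xxxxxx ✓), payload 010000.
Concatenate: 000011111100110010000 = 0x1F990 (21 bits → U+1F990).

U+1F990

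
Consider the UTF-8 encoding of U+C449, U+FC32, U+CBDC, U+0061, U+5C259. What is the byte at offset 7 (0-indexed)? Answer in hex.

0xAF

U+C449 → 3-byte form EC 91 89 at offsets 0–2.
U+FC32 → 3-byte form EF B0 B2 at offsets 3–5.
U+CBDC → 3-byte form EC AF 9C at offsets 6–8.
Offset 7 falls in char 3's range; it's byte 2 of EC AF 9C = 0xAF.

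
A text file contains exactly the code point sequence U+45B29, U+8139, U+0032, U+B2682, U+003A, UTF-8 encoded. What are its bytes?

F1 85 AC A9 E8 84 B9 32 F2 B2 9A 82 3A

U+45B29: 4-byte form → F1 85 AC A9.
U+8139: 3-byte form → E8 84 B9.
U+0032: 1-byte form → 32.
U+B2682: 4-byte form → F2 B2 9A 82.
U+003A: 1-byte form → 3A.
Concatenated (13 bytes): F1 85 AC A9 E8 84 B9 32 F2 B2 9A 82 3A.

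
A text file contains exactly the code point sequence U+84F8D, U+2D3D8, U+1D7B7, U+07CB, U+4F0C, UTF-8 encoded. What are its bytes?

U+84F8D: 4-byte form → F2 84 BE 8D.
U+2D3D8: 4-byte form → F0 AD 8F 98.
U+1D7B7: 4-byte form → F0 9D 9E B7.
U+07CB: 2-byte form → DF 8B.
U+4F0C: 3-byte form → E4 BC 8C.
Concatenated (17 bytes): F2 84 BE 8D F0 AD 8F 98 F0 9D 9E B7 DF 8B E4 BC 8C.

F2 84 BE 8D F0 AD 8F 98 F0 9D 9E B7 DF 8B E4 BC 8C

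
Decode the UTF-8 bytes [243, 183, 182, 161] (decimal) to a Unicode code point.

Leading byte 0xF3 = 11110011 matches 11110xxx → 4-byte sequence.
Byte 1: 0xF3 = 11110011, payload 011 (3 bits).
Byte 2: 0xB7 = 10110111 (10xxxxxx ✓), payload 110111.
Byte 3: 0xB6 = 10110110 (10xxxxxx ✓), payload 110110.
Byte 4: 0xA1 = 10100001 (10xxxxxx ✓), payload 100001.
Concatenate: 011110111110110100001 = 0xF7DA1 (21 bits → U+F7DA1).

U+F7DA1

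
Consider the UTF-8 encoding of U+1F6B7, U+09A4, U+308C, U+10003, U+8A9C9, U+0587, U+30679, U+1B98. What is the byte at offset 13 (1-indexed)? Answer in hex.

0x80

1-indexed offset 13 is 0-indexed offset 12.
U+1F6B7 → 4-byte form F0 9F 9A B7 at offsets 0–3.
U+09A4 → 3-byte form E0 A6 A4 at offsets 4–6.
U+308C → 3-byte form E3 82 8C at offsets 7–9.
U+10003 → 4-byte form F0 90 80 83 at offsets 10–13.
Offset 12 falls in char 4's range; it's byte 3 of F0 90 80 83 = 0x80.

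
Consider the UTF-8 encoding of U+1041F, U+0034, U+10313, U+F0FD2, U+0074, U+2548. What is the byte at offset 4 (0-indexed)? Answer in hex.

0x34

U+1041F → 4-byte form F0 90 90 9F at offsets 0–3.
U+0034 → 1-byte form 34 at offsets 4–4.
Offset 4 falls in char 2's range; it's byte 1 of 34 = 0x34.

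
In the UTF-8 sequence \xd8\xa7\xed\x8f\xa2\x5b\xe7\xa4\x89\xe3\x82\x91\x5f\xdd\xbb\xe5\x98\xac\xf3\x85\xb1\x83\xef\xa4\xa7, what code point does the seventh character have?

U+077B

Offset 0: leading byte 0xD8 = 11011000 → 2-byte char #1 = D8 A7.
Offset 2: leading byte 0xED = 11101101 → 3-byte char #2 = ED 8F A2.
Offset 5: leading byte 0x5B = 01011011 → 1-byte char #3 = 5B.
Offset 6: leading byte 0xE7 = 11100111 → 3-byte char #4 = E7 A4 89.
Offset 9: leading byte 0xE3 = 11100011 → 3-byte char #5 = E3 82 91.
Offset 12: leading byte 0x5F = 01011111 → 1-byte char #6 = 5F.
Offset 13: leading byte 0xDD = 11011101 → 2-byte char #7 = DD BB.
Leading byte 0xDD = 11011101 matches 110xxxxx → 2-byte sequence.
Byte 1: 0xDD = 11011101, payload 11101 (5 bits).
Byte 2: 0xBB = 10111011 (10xxxxxx ✓), payload 111011.
Concatenate: 11101111011 = 0x77B (11 bits → U+077B).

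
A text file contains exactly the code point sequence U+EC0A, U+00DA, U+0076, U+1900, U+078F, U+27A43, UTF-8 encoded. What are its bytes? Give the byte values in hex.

U+EC0A: 3-byte form → EE B0 8A.
U+00DA: 2-byte form → C3 9A.
U+0076: 1-byte form → 76.
U+1900: 3-byte form → E1 A4 80.
U+078F: 2-byte form → DE 8F.
U+27A43: 4-byte form → F0 A7 A9 83.
Concatenated (15 bytes): EE B0 8A C3 9A 76 E1 A4 80 DE 8F F0 A7 A9 83.

EE B0 8A C3 9A 76 E1 A4 80 DE 8F F0 A7 A9 83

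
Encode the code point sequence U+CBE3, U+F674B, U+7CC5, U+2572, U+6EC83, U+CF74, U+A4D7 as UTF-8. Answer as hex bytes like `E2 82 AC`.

EC AF A3 F3 B6 9D 8B E7 B3 85 E2 95 B2 F1 AE B2 83 EC BD B4 EA 93 97

U+CBE3: 3-byte form → EC AF A3.
U+F674B: 4-byte form → F3 B6 9D 8B.
U+7CC5: 3-byte form → E7 B3 85.
U+2572: 3-byte form → E2 95 B2.
U+6EC83: 4-byte form → F1 AE B2 83.
U+CF74: 3-byte form → EC BD B4.
U+A4D7: 3-byte form → EA 93 97.
Concatenated (23 bytes): EC AF A3 F3 B6 9D 8B E7 B3 85 E2 95 B2 F1 AE B2 83 EC BD B4 EA 93 97.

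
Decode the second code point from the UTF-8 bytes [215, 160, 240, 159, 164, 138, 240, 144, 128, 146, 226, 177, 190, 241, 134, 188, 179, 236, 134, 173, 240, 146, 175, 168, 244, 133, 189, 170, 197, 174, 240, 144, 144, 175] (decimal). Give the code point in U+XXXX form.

U+1F90A

Offset 0: leading byte 0xD7 = 11010111 → 2-byte char #1 = D7 A0.
Offset 2: leading byte 0xF0 = 11110000 → 4-byte char #2 = F0 9F A4 8A.
Leading byte 0xF0 = 11110000 matches 11110xxx → 4-byte sequence.
Byte 1: 0xF0 = 11110000, payload 000 (3 bits).
Byte 2: 0x9F = 10011111 (10xxxxxx ✓), payload 011111.
Byte 3: 0xA4 = 10100100 (10xxxxxx ✓), payload 100100.
Byte 4: 0x8A = 10001010 (10xxxxxx ✓), payload 001010.
Concatenate: 000011111100100001010 = 0x1F90A (21 bits → U+1F90A).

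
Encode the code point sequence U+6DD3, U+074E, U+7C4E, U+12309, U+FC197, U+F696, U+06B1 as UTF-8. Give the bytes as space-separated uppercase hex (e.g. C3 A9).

U+6DD3: 3-byte form → E6 B7 93.
U+074E: 2-byte form → DD 8E.
U+7C4E: 3-byte form → E7 B1 8E.
U+12309: 4-byte form → F0 92 8C 89.
U+FC197: 4-byte form → F3 BC 86 97.
U+F696: 3-byte form → EF 9A 96.
U+06B1: 2-byte form → DA B1.
Concatenated (21 bytes): E6 B7 93 DD 8E E7 B1 8E F0 92 8C 89 F3 BC 86 97 EF 9A 96 DA B1.

E6 B7 93 DD 8E E7 B1 8E F0 92 8C 89 F3 BC 86 97 EF 9A 96 DA B1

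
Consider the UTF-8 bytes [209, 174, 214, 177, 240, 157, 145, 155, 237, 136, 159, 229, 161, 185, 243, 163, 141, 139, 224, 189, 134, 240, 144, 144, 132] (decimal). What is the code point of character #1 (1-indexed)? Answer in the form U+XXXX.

U+046E

Offset 0: leading byte 0xD1 = 11010001 → 2-byte char #1 = D1 AE.
Leading byte 0xD1 = 11010001 matches 110xxxxx → 2-byte sequence.
Byte 1: 0xD1 = 11010001, payload 10001 (5 bits).
Byte 2: 0xAE = 10101110 (10xxxxxx ✓), payload 101110.
Concatenate: 10001101110 = 0x46E (11 bits → U+046E).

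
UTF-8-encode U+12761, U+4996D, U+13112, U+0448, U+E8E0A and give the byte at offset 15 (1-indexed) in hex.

1-indexed offset 15 is 0-indexed offset 14.
U+12761 → 4-byte form F0 92 9D A1 at offsets 0–3.
U+4996D → 4-byte form F1 89 A5 AD at offsets 4–7.
U+13112 → 4-byte form F0 93 84 92 at offsets 8–11.
U+0448 → 2-byte form D1 88 at offsets 12–13.
U+E8E0A → 4-byte form F3 A8 B8 8A at offsets 14–17.
Offset 14 falls in char 5's range; it's byte 1 of F3 A8 B8 8A = 0xF3.

0xF3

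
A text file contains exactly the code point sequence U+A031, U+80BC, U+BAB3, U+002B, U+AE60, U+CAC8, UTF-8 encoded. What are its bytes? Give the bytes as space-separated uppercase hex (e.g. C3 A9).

U+A031: 3-byte form → EA 80 B1.
U+80BC: 3-byte form → E8 82 BC.
U+BAB3: 3-byte form → EB AA B3.
U+002B: 1-byte form → 2B.
U+AE60: 3-byte form → EA B9 A0.
U+CAC8: 3-byte form → EC AB 88.
Concatenated (16 bytes): EA 80 B1 E8 82 BC EB AA B3 2B EA B9 A0 EC AB 88.

EA 80 B1 E8 82 BC EB AA B3 2B EA B9 A0 EC AB 88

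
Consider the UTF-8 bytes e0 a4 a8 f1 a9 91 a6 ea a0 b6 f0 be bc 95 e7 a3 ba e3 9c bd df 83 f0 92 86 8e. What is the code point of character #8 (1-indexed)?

U+1218E

Offset 0: leading byte 0xE0 = 11100000 → 3-byte char #1 = E0 A4 A8.
Offset 3: leading byte 0xF1 = 11110001 → 4-byte char #2 = F1 A9 91 A6.
Offset 7: leading byte 0xEA = 11101010 → 3-byte char #3 = EA A0 B6.
Offset 10: leading byte 0xF0 = 11110000 → 4-byte char #4 = F0 BE BC 95.
Offset 14: leading byte 0xE7 = 11100111 → 3-byte char #5 = E7 A3 BA.
Offset 17: leading byte 0xE3 = 11100011 → 3-byte char #6 = E3 9C BD.
Offset 20: leading byte 0xDF = 11011111 → 2-byte char #7 = DF 83.
Offset 22: leading byte 0xF0 = 11110000 → 4-byte char #8 = F0 92 86 8E.
Leading byte 0xF0 = 11110000 matches 11110xxx → 4-byte sequence.
Byte 1: 0xF0 = 11110000, payload 000 (3 bits).
Byte 2: 0x92 = 10010010 (10xxxxxx ✓), payload 010010.
Byte 3: 0x86 = 10000110 (10xxxxxx ✓), payload 000110.
Byte 4: 0x8E = 10001110 (10xxxxxx ✓), payload 001110.
Concatenate: 000010010000110001110 = 0x1218E (21 bits → U+1218E).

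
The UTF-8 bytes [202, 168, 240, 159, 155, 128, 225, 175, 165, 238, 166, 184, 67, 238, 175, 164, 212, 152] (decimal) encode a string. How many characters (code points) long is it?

Byte at offset 0: 0xCA = 11001010 → 2-byte char (#1). Advance 2.
Byte at offset 2: 0xF0 = 11110000 → 4-byte char (#2). Advance 4.
Byte at offset 6: 0xE1 = 11100001 → 3-byte char (#3). Advance 3.
Byte at offset 9: 0xEE = 11101110 → 3-byte char (#4). Advance 3.
Byte at offset 12: 0x43 = 01000011 → 1-byte char (#5). Advance 1.
Byte at offset 13: 0xEE = 11101110 → 3-byte char (#6). Advance 3.
Byte at offset 16: 0xD4 = 11010100 → 2-byte char (#7). Advance 2.
Reached end at offset 18 after 7 code points.

7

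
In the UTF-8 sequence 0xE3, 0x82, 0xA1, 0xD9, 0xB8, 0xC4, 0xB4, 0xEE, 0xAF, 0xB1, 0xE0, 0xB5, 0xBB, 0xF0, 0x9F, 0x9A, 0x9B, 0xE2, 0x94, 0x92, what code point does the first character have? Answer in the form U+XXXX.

U+30A1

Offset 0: leading byte 0xE3 = 11100011 → 3-byte char #1 = E3 82 A1.
Leading byte 0xE3 = 11100011 matches 1110xxxx → 3-byte sequence.
Byte 1: 0xE3 = 11100011, payload 0011 (4 bits).
Byte 2: 0x82 = 10000010 (10xxxxxx ✓), payload 000010.
Byte 3: 0xA1 = 10100001 (10xxxxxx ✓), payload 100001.
Concatenate: 0011000010100001 = 0x30A1 (16 bits → U+30A1).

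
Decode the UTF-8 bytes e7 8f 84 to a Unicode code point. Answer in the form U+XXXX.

U+73C4

Leading byte 0xE7 = 11100111 matches 1110xxxx → 3-byte sequence.
Byte 1: 0xE7 = 11100111, payload 0111 (4 bits).
Byte 2: 0x8F = 10001111 (10xxxxxx ✓), payload 001111.
Byte 3: 0x84 = 10000100 (10xxxxxx ✓), payload 000100.
Concatenate: 0111001111000100 = 0x73C4 (16 bits → U+73C4).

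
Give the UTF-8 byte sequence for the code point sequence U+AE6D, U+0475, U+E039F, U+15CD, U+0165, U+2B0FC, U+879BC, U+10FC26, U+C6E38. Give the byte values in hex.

EA B9 AD D1 B5 F3 A0 8E 9F E1 97 8D C5 A5 F0 AB 83 BC F2 87 A6 BC F4 8F B0 A6 F3 86 B8 B8

U+AE6D: 3-byte form → EA B9 AD.
U+0475: 2-byte form → D1 B5.
U+E039F: 4-byte form → F3 A0 8E 9F.
U+15CD: 3-byte form → E1 97 8D.
U+0165: 2-byte form → C5 A5.
U+2B0FC: 4-byte form → F0 AB 83 BC.
U+879BC: 4-byte form → F2 87 A6 BC.
U+10FC26: 4-byte form → F4 8F B0 A6.
U+C6E38: 4-byte form → F3 86 B8 B8.
Concatenated (30 bytes): EA B9 AD D1 B5 F3 A0 8E 9F E1 97 8D C5 A5 F0 AB 83 BC F2 87 A6 BC F4 8F B0 A6 F3 86 B8 B8.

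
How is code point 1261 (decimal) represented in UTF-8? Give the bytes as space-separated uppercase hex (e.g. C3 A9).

D3 AD

U+04ED = 0x4ED = 1261 decimal. In range U+0080–U+07FF → 2-byte form: 110xxxxx 10xxxxxx.
Binary (11 bits): 10011101101.
Split 5+6: 10011 | 101101.
Byte 1: 11010011 = 0xD3.
Byte 2: 10101101 = 0xAD.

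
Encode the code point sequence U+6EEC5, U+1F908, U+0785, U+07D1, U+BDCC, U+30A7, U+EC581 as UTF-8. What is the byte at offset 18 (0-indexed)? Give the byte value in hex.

U+6EEC5 → 4-byte form F1 AE BB 85 at offsets 0–3.
U+1F908 → 4-byte form F0 9F A4 88 at offsets 4–7.
U+0785 → 2-byte form DE 85 at offsets 8–9.
U+07D1 → 2-byte form DF 91 at offsets 10–11.
U+BDCC → 3-byte form EB B7 8C at offsets 12–14.
U+30A7 → 3-byte form E3 82 A7 at offsets 15–17.
U+EC581 → 4-byte form F3 AC 96 81 at offsets 18–21.
Offset 18 falls in char 7's range; it's byte 1 of F3 AC 96 81 = 0xF3.

0xF3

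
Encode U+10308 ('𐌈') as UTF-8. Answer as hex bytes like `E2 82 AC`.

F0 90 8C 88

U+10308 = 0x10308 = 66312 decimal. In range U+10000–U+10FFFF → 4-byte form: 11110xxx 10xxxxxx 10xxxxxx 10xxxxxx.
Binary (21 bits): 000010000001100001000.
Split 3+6+6+6: 000 | 010000 | 001100 | 001000.
Byte 1: 11110000 = 0xF0.
Byte 2: 10010000 = 0x90.
Byte 3: 10001100 = 0x8C.
Byte 4: 10001000 = 0x88.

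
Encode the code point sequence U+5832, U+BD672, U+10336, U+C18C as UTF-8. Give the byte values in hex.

U+5832: 3-byte form → E5 A0 B2.
U+BD672: 4-byte form → F2 BD 99 B2.
U+10336: 4-byte form → F0 90 8C B6.
U+C18C: 3-byte form → EC 86 8C.
Concatenated (14 bytes): E5 A0 B2 F2 BD 99 B2 F0 90 8C B6 EC 86 8C.

E5 A0 B2 F2 BD 99 B2 F0 90 8C B6 EC 86 8C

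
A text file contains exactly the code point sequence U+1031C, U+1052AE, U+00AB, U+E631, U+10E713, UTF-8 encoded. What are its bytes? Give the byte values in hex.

F0 90 8C 9C F4 85 8A AE C2 AB EE 98 B1 F4 8E 9C 93

U+1031C: 4-byte form → F0 90 8C 9C.
U+1052AE: 4-byte form → F4 85 8A AE.
U+00AB: 2-byte form → C2 AB.
U+E631: 3-byte form → EE 98 B1.
U+10E713: 4-byte form → F4 8E 9C 93.
Concatenated (17 bytes): F0 90 8C 9C F4 85 8A AE C2 AB EE 98 B1 F4 8E 9C 93.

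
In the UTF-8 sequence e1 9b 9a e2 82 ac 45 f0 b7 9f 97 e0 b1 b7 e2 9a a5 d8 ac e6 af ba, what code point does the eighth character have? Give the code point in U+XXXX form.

U+6BFA

Offset 0: leading byte 0xE1 = 11100001 → 3-byte char #1 = E1 9B 9A.
Offset 3: leading byte 0xE2 = 11100010 → 3-byte char #2 = E2 82 AC.
Offset 6: leading byte 0x45 = 01000101 → 1-byte char #3 = 45.
Offset 7: leading byte 0xF0 = 11110000 → 4-byte char #4 = F0 B7 9F 97.
Offset 11: leading byte 0xE0 = 11100000 → 3-byte char #5 = E0 B1 B7.
Offset 14: leading byte 0xE2 = 11100010 → 3-byte char #6 = E2 9A A5.
Offset 17: leading byte 0xD8 = 11011000 → 2-byte char #7 = D8 AC.
Offset 19: leading byte 0xE6 = 11100110 → 3-byte char #8 = E6 AF BA.
Leading byte 0xE6 = 11100110 matches 1110xxxx → 3-byte sequence.
Byte 1: 0xE6 = 11100110, payload 0110 (4 bits).
Byte 2: 0xAF = 10101111 (10xxxxxx ✓), payload 101111.
Byte 3: 0xBA = 10111010 (10xxxxxx ✓), payload 111010.
Concatenate: 0110101111111010 = 0x6BFA (16 bits → U+6BFA).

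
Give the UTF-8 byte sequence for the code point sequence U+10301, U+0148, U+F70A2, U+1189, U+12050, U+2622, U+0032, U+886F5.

U+10301: 4-byte form → F0 90 8C 81.
U+0148: 2-byte form → C5 88.
U+F70A2: 4-byte form → F3 B7 82 A2.
U+1189: 3-byte form → E1 86 89.
U+12050: 4-byte form → F0 92 81 90.
U+2622: 3-byte form → E2 98 A2.
U+0032: 1-byte form → 32.
U+886F5: 4-byte form → F2 88 9B B5.
Concatenated (25 bytes): F0 90 8C 81 C5 88 F3 B7 82 A2 E1 86 89 F0 92 81 90 E2 98 A2 32 F2 88 9B B5.

F0 90 8C 81 C5 88 F3 B7 82 A2 E1 86 89 F0 92 81 90 E2 98 A2 32 F2 88 9B B5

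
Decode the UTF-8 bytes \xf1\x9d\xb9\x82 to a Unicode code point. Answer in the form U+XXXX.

Leading byte 0xF1 = 11110001 matches 11110xxx → 4-byte sequence.
Byte 1: 0xF1 = 11110001, payload 001 (3 bits).
Byte 2: 0x9D = 10011101 (10xxxxxx ✓), payload 011101.
Byte 3: 0xB9 = 10111001 (10xxxxxx ✓), payload 111001.
Byte 4: 0x82 = 10000010 (10xxxxxx ✓), payload 000010.
Concatenate: 001011101111001000010 = 0x5DE42 (21 bits → U+5DE42).

U+5DE42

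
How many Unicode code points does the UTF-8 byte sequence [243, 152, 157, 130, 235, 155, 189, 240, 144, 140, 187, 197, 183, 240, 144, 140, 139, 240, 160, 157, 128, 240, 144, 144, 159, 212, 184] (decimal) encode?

8

Byte at offset 0: 0xF3 = 11110011 → 4-byte char (#1). Advance 4.
Byte at offset 4: 0xEB = 11101011 → 3-byte char (#2). Advance 3.
Byte at offset 7: 0xF0 = 11110000 → 4-byte char (#3). Advance 4.
Byte at offset 11: 0xC5 = 11000101 → 2-byte char (#4). Advance 2.
Byte at offset 13: 0xF0 = 11110000 → 4-byte char (#5). Advance 4.
Byte at offset 17: 0xF0 = 11110000 → 4-byte char (#6). Advance 4.
Byte at offset 21: 0xF0 = 11110000 → 4-byte char (#7). Advance 4.
Byte at offset 25: 0xD4 = 11010100 → 2-byte char (#8). Advance 2.
Reached end at offset 27 after 8 code points.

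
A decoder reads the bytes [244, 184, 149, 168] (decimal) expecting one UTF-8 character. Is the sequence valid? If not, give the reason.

invalid (encodes a value above U+10FFFF)

Leading byte 0xF4 = 11110100 → 4-byte form.
Payload = 0x138568, which exceeds U+10FFFF, the maximum Unicode code point. (Leading bytes F5–FF, or F4 followed by ≥ 0x90, are invalid.)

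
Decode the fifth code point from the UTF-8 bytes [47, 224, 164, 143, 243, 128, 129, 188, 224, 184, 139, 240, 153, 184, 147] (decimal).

Offset 0: leading byte 0x2F = 00101111 → 1-byte char #1 = 2F.
Offset 1: leading byte 0xE0 = 11100000 → 3-byte char #2 = E0 A4 8F.
Offset 4: leading byte 0xF3 = 11110011 → 4-byte char #3 = F3 80 81 BC.
Offset 8: leading byte 0xE0 = 11100000 → 3-byte char #4 = E0 B8 8B.
Offset 11: leading byte 0xF0 = 11110000 → 4-byte char #5 = F0 99 B8 93.
Leading byte 0xF0 = 11110000 matches 11110xxx → 4-byte sequence.
Byte 1: 0xF0 = 11110000, payload 000 (3 bits).
Byte 2: 0x99 = 10011001 (10xxxxxx ✓), payload 011001.
Byte 3: 0xB8 = 10111000 (10xxxxxx ✓), payload 111000.
Byte 4: 0x93 = 10010011 (10xxxxxx ✓), payload 010011.
Concatenate: 000011001111000010011 = 0x19E13 (21 bits → U+19E13).

U+19E13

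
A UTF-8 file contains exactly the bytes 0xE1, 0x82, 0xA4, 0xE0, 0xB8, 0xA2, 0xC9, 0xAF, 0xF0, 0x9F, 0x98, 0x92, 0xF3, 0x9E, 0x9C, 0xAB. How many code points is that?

Byte at offset 0: 0xE1 = 11100001 → 3-byte char (#1). Advance 3.
Byte at offset 3: 0xE0 = 11100000 → 3-byte char (#2). Advance 3.
Byte at offset 6: 0xC9 = 11001001 → 2-byte char (#3). Advance 2.
Byte at offset 8: 0xF0 = 11110000 → 4-byte char (#4). Advance 4.
Byte at offset 12: 0xF3 = 11110011 → 4-byte char (#5). Advance 4.
Reached end at offset 16 after 5 code points.

5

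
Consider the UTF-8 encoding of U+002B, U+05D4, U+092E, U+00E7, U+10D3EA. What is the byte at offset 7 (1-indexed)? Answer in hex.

1-indexed offset 7 is 0-indexed offset 6.
U+002B → 1-byte form 2B at offsets 0–0.
U+05D4 → 2-byte form D7 94 at offsets 1–2.
U+092E → 3-byte form E0 A4 AE at offsets 3–5.
U+00E7 → 2-byte form C3 A7 at offsets 6–7.
Offset 6 falls in char 4's range; it's byte 1 of C3 A7 = 0xC3.

0xC3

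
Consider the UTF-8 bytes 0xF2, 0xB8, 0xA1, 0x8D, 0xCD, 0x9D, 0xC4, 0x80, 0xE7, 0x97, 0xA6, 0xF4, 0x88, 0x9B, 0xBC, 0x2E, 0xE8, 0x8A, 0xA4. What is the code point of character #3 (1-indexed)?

U+0100

Offset 0: leading byte 0xF2 = 11110010 → 4-byte char #1 = F2 B8 A1 8D.
Offset 4: leading byte 0xCD = 11001101 → 2-byte char #2 = CD 9D.
Offset 6: leading byte 0xC4 = 11000100 → 2-byte char #3 = C4 80.
Leading byte 0xC4 = 11000100 matches 110xxxxx → 2-byte sequence.
Byte 1: 0xC4 = 11000100, payload 00100 (5 bits).
Byte 2: 0x80 = 10000000 (10xxxxxx ✓), payload 000000.
Concatenate: 00100000000 = 0x100 (11 bits → U+0100).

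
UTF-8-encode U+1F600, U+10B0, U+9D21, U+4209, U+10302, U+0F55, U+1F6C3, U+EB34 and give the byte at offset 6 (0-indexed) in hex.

0xB0

U+1F600 → 4-byte form F0 9F 98 80 at offsets 0–3.
U+10B0 → 3-byte form E1 82 B0 at offsets 4–6.
Offset 6 falls in char 2's range; it's byte 3 of E1 82 B0 = 0xB0.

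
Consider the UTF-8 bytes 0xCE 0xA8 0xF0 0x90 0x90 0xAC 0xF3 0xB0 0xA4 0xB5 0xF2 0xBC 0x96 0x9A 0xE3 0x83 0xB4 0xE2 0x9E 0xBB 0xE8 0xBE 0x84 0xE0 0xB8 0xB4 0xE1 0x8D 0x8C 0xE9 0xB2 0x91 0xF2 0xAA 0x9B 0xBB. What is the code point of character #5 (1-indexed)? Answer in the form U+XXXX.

U+30F4

Offset 0: leading byte 0xCE = 11001110 → 2-byte char #1 = CE A8.
Offset 2: leading byte 0xF0 = 11110000 → 4-byte char #2 = F0 90 90 AC.
Offset 6: leading byte 0xF3 = 11110011 → 4-byte char #3 = F3 B0 A4 B5.
Offset 10: leading byte 0xF2 = 11110010 → 4-byte char #4 = F2 BC 96 9A.
Offset 14: leading byte 0xE3 = 11100011 → 3-byte char #5 = E3 83 B4.
Leading byte 0xE3 = 11100011 matches 1110xxxx → 3-byte sequence.
Byte 1: 0xE3 = 11100011, payload 0011 (4 bits).
Byte 2: 0x83 = 10000011 (10xxxxxx ✓), payload 000011.
Byte 3: 0xB4 = 10110100 (10xxxxxx ✓), payload 110100.
Concatenate: 0011000011110100 = 0x30F4 (16 bits → U+30F4).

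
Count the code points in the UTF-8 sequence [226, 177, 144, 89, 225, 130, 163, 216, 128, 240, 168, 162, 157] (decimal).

Byte at offset 0: 0xE2 = 11100010 → 3-byte char (#1). Advance 3.
Byte at offset 3: 0x59 = 01011001 → 1-byte char (#2). Advance 1.
Byte at offset 4: 0xE1 = 11100001 → 3-byte char (#3). Advance 3.
Byte at offset 7: 0xD8 = 11011000 → 2-byte char (#4). Advance 2.
Byte at offset 9: 0xF0 = 11110000 → 4-byte char (#5). Advance 4.
Reached end at offset 13 after 5 code points.

5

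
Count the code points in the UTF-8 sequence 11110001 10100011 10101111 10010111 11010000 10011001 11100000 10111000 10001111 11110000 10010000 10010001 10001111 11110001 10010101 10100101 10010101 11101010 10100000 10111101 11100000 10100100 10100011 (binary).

7

Byte at offset 0: 0xF1 = 11110001 → 4-byte char (#1). Advance 4.
Byte at offset 4: 0xD0 = 11010000 → 2-byte char (#2). Advance 2.
Byte at offset 6: 0xE0 = 11100000 → 3-byte char (#3). Advance 3.
Byte at offset 9: 0xF0 = 11110000 → 4-byte char (#4). Advance 4.
Byte at offset 13: 0xF1 = 11110001 → 4-byte char (#5). Advance 4.
Byte at offset 17: 0xEA = 11101010 → 3-byte char (#6). Advance 3.
Byte at offset 20: 0xE0 = 11100000 → 3-byte char (#7). Advance 3.
Reached end at offset 23 after 7 code points.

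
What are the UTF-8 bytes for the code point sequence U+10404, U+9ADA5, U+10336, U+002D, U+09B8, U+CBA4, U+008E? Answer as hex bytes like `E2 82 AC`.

F0 90 90 84 F2 9A B6 A5 F0 90 8C B6 2D E0 A6 B8 EC AE A4 C2 8E

U+10404: 4-byte form → F0 90 90 84.
U+9ADA5: 4-byte form → F2 9A B6 A5.
U+10336: 4-byte form → F0 90 8C B6.
U+002D: 1-byte form → 2D.
U+09B8: 3-byte form → E0 A6 B8.
U+CBA4: 3-byte form → EC AE A4.
U+008E: 2-byte form → C2 8E.
Concatenated (21 bytes): F0 90 90 84 F2 9A B6 A5 F0 90 8C B6 2D E0 A6 B8 EC AE A4 C2 8E.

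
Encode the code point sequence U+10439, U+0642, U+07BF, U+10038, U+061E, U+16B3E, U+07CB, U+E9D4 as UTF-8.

F0 90 90 B9 D9 82 DE BF F0 90 80 B8 D8 9E F0 96 AC BE DF 8B EE A7 94

U+10439: 4-byte form → F0 90 90 B9.
U+0642: 2-byte form → D9 82.
U+07BF: 2-byte form → DE BF.
U+10038: 4-byte form → F0 90 80 B8.
U+061E: 2-byte form → D8 9E.
U+16B3E: 4-byte form → F0 96 AC BE.
U+07CB: 2-byte form → DF 8B.
U+E9D4: 3-byte form → EE A7 94.
Concatenated (23 bytes): F0 90 90 B9 D9 82 DE BF F0 90 80 B8 D8 9E F0 96 AC BE DF 8B EE A7 94.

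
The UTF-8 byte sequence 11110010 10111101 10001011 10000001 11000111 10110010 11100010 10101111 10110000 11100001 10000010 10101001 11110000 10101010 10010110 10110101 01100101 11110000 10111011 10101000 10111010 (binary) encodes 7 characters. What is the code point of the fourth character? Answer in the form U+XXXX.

Offset 0: leading byte 0xF2 = 11110010 → 4-byte char #1 = F2 BD 8B 81.
Offset 4: leading byte 0xC7 = 11000111 → 2-byte char #2 = C7 B2.
Offset 6: leading byte 0xE2 = 11100010 → 3-byte char #3 = E2 AF B0.
Offset 9: leading byte 0xE1 = 11100001 → 3-byte char #4 = E1 82 A9.
Leading byte 0xE1 = 11100001 matches 1110xxxx → 3-byte sequence.
Byte 1: 0xE1 = 11100001, payload 0001 (4 bits).
Byte 2: 0x82 = 10000010 (10xxxxxx ✓), payload 000010.
Byte 3: 0xA9 = 10101001 (10xxxxxx ✓), payload 101001.
Concatenate: 0001000010101001 = 0x10A9 (16 bits → U+10A9).

U+10A9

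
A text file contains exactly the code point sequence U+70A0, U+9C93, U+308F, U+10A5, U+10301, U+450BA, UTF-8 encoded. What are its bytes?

E7 82 A0 E9 B2 93 E3 82 8F E1 82 A5 F0 90 8C 81 F1 85 82 BA

U+70A0: 3-byte form → E7 82 A0.
U+9C93: 3-byte form → E9 B2 93.
U+308F: 3-byte form → E3 82 8F.
U+10A5: 3-byte form → E1 82 A5.
U+10301: 4-byte form → F0 90 8C 81.
U+450BA: 4-byte form → F1 85 82 BA.
Concatenated (20 bytes): E7 82 A0 E9 B2 93 E3 82 8F E1 82 A5 F0 90 8C 81 F1 85 82 BA.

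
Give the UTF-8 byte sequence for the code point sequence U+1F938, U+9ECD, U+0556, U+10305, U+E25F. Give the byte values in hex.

U+1F938: 4-byte form → F0 9F A4 B8.
U+9ECD: 3-byte form → E9 BB 8D.
U+0556: 2-byte form → D5 96.
U+10305: 4-byte form → F0 90 8C 85.
U+E25F: 3-byte form → EE 89 9F.
Concatenated (16 bytes): F0 9F A4 B8 E9 BB 8D D5 96 F0 90 8C 85 EE 89 9F.

F0 9F A4 B8 E9 BB 8D D5 96 F0 90 8C 85 EE 89 9F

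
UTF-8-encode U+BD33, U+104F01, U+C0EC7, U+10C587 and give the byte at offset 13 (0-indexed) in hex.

U+BD33 → 3-byte form EB B4 B3 at offsets 0–2.
U+104F01 → 4-byte form F4 84 BC 81 at offsets 3–6.
U+C0EC7 → 4-byte form F3 80 BB 87 at offsets 7–10.
U+10C587 → 4-byte form F4 8C 96 87 at offsets 11–14.
Offset 13 falls in char 4's range; it's byte 3 of F4 8C 96 87 = 0x96.

0x96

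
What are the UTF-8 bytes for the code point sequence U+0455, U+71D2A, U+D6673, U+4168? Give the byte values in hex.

D1 95 F1 B1 B4 AA F3 96 99 B3 E4 85 A8

U+0455: 2-byte form → D1 95.
U+71D2A: 4-byte form → F1 B1 B4 AA.
U+D6673: 4-byte form → F3 96 99 B3.
U+4168: 3-byte form → E4 85 A8.
Concatenated (13 bytes): D1 95 F1 B1 B4 AA F3 96 99 B3 E4 85 A8.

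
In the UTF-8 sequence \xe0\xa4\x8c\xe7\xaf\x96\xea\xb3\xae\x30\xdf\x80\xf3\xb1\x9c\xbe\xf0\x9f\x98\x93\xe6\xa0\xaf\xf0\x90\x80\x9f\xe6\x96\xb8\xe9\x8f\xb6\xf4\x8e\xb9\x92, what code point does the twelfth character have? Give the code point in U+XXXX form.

Offset 0: leading byte 0xE0 = 11100000 → 3-byte char #1 = E0 A4 8C.
Offset 3: leading byte 0xE7 = 11100111 → 3-byte char #2 = E7 AF 96.
Offset 6: leading byte 0xEA = 11101010 → 3-byte char #3 = EA B3 AE.
Offset 9: leading byte 0x30 = 00110000 → 1-byte char #4 = 30.
Offset 10: leading byte 0xDF = 11011111 → 2-byte char #5 = DF 80.
Offset 12: leading byte 0xF3 = 11110011 → 4-byte char #6 = F3 B1 9C BE.
Offset 16: leading byte 0xF0 = 11110000 → 4-byte char #7 = F0 9F 98 93.
Offset 20: leading byte 0xE6 = 11100110 → 3-byte char #8 = E6 A0 AF.
Offset 23: leading byte 0xF0 = 11110000 → 4-byte char #9 = F0 90 80 9F.
Offset 27: leading byte 0xE6 = 11100110 → 3-byte char #10 = E6 96 B8.
Offset 30: leading byte 0xE9 = 11101001 → 3-byte char #11 = E9 8F B6.
Offset 33: leading byte 0xF4 = 11110100 → 4-byte char #12 = F4 8E B9 92.
Leading byte 0xF4 = 11110100 matches 11110xxx → 4-byte sequence.
Byte 1: 0xF4 = 11110100, payload 100 (3 bits).
Byte 2: 0x8E = 10001110 (10xxxxxx ✓), payload 001110.
Byte 3: 0xB9 = 10111001 (10xxxxxx ✓), payload 111001.
Byte 4: 0x92 = 10010010 (10xxxxxx ✓), payload 010010.
Concatenate: 100001110111001010010 = 0x10EE52 (21 bits → U+10EE52).

U+10EE52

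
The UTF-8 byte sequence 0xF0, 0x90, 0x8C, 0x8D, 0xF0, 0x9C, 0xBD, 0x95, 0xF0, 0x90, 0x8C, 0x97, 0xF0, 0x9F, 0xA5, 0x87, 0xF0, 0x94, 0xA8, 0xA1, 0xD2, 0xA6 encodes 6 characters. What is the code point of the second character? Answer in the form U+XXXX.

U+1CF55

Offset 0: leading byte 0xF0 = 11110000 → 4-byte char #1 = F0 90 8C 8D.
Offset 4: leading byte 0xF0 = 11110000 → 4-byte char #2 = F0 9C BD 95.
Leading byte 0xF0 = 11110000 matches 11110xxx → 4-byte sequence.
Byte 1: 0xF0 = 11110000, payload 000 (3 bits).
Byte 2: 0x9C = 10011100 (10xxxxxx ✓), payload 011100.
Byte 3: 0xBD = 10111101 (10xxxxxx ✓), payload 111101.
Byte 4: 0x95 = 10010101 (10xxxxxx ✓), payload 010101.
Concatenate: 000011100111101010101 = 0x1CF55 (21 bits → U+1CF55).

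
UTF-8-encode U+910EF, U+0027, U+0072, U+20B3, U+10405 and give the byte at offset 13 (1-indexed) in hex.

1-indexed offset 13 is 0-indexed offset 12.
U+910EF → 4-byte form F2 91 83 AF at offsets 0–3.
U+0027 → 1-byte form 27 at offsets 4–4.
U+0072 → 1-byte form 72 at offsets 5–5.
U+20B3 → 3-byte form E2 82 B3 at offsets 6–8.
U+10405 → 4-byte form F0 90 90 85 at offsets 9–12.
Offset 12 falls in char 5's range; it's byte 4 of F0 90 90 85 = 0x85.

0x85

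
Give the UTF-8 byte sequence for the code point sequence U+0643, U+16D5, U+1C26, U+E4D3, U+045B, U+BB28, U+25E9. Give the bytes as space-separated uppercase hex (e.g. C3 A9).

D9 83 E1 9B 95 E1 B0 A6 EE 93 93 D1 9B EB AC A8 E2 97 A9

U+0643: 2-byte form → D9 83.
U+16D5: 3-byte form → E1 9B 95.
U+1C26: 3-byte form → E1 B0 A6.
U+E4D3: 3-byte form → EE 93 93.
U+045B: 2-byte form → D1 9B.
U+BB28: 3-byte form → EB AC A8.
U+25E9: 3-byte form → E2 97 A9.
Concatenated (19 bytes): D9 83 E1 9B 95 E1 B0 A6 EE 93 93 D1 9B EB AC A8 E2 97 A9.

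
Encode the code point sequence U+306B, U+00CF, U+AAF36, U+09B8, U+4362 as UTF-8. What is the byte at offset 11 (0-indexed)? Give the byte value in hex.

0xB8

U+306B → 3-byte form E3 81 AB at offsets 0–2.
U+00CF → 2-byte form C3 8F at offsets 3–4.
U+AAF36 → 4-byte form F2 AA BC B6 at offsets 5–8.
U+09B8 → 3-byte form E0 A6 B8 at offsets 9–11.
Offset 11 falls in char 4's range; it's byte 3 of E0 A6 B8 = 0xB8.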